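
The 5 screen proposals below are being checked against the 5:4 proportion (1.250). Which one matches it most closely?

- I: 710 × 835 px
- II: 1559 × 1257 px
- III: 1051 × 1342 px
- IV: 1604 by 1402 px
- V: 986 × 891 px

II

Ratios (long/short): I ≈ 1.176; II ≈ 1.240; III ≈ 1.277; IV ≈ 1.144; V ≈ 1.107.
5:4 ≈ 1.250; option II is nearest (Δ 0.010).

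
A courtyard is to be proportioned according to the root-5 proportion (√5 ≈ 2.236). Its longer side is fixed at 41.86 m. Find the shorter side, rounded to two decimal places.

18.72 m

root-5 ≈ 2.23607.
Shorter side = 41.86 ÷ 2.23607 ≈ 18.7203 → 18.72 m.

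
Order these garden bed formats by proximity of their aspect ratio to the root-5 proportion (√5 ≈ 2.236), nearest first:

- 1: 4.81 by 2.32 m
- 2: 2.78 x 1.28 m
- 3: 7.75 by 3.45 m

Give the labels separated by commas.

3, 2, 1

Ratios: 1 = 4.81 / 2.32 ≈ 2.073; 2 = 2.78 / 1.28 ≈ 2.172; 3 = 7.75 / 3.45 ≈ 2.246.
|Δ from 2.236|: 1 0.163; 2 0.064; 3 0.010.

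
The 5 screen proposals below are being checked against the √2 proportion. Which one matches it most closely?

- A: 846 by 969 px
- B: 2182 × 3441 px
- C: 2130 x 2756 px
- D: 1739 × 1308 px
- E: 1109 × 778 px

E

Target root-2 ≈ 1.414.
A: 1.145 (Δ0.269)  B: 1.577 (Δ0.163)  C: 1.294 (Δ0.120)  D: 1.330 (Δ0.084)  E: 1.425 (Δ0.011)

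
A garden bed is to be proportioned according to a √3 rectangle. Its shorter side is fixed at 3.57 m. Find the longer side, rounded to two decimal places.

6.18 m

root-3 ≈ 1.73205.
Longer side = 3.57 × 1.73205 ≈ 6.1834 → 6.18 m.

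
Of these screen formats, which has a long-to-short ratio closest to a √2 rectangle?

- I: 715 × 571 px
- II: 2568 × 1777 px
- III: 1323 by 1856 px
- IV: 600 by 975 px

Ratios (long/short): I ≈ 1.252; II ≈ 1.445; III ≈ 1.403; IV ≈ 1.625.
root-2 ≈ 1.414; option III is nearest (Δ 0.011).

III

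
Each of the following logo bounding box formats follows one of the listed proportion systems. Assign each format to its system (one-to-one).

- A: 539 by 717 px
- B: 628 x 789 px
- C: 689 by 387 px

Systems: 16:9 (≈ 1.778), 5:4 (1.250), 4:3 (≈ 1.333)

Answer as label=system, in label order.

Ratios: A ≈ 1.330; B ≈ 1.256; C ≈ 1.780.
Targets: 16:9 ≈ 1.778; 5:4 ≈ 1.250; 4:3 ≈ 1.333.

A=4:3, B=5:4, C=16:9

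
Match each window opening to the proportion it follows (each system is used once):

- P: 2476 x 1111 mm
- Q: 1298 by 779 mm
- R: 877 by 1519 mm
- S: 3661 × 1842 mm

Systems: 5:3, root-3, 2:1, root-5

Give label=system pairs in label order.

P=root-5, Q=5:3, R=root-3, S=2:1

Ratios: P ≈ 2.229; Q ≈ 1.666; R ≈ 1.732; S ≈ 1.988.
Targets: 5:3 ≈ 1.667; root-3 ≈ 1.732; 2:1 ≈ 2.000; root-5 ≈ 2.236.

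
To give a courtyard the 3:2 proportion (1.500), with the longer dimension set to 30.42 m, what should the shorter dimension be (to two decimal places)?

3:2 = 1.50000.
Shorter side = 30.42 ÷ 1.50000 ≈ 20.2800 → 20.28 m.

20.28 m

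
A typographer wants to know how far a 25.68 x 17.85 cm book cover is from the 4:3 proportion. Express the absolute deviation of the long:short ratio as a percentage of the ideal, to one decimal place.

Ratio = 25.68 / 17.85 ≈ 1.4387.
Ideal 4:3 ≈ 1.3333. |1.4387 − 1.3333| / 1.3333 ≈ 7.91% → 7.9%.

7.9%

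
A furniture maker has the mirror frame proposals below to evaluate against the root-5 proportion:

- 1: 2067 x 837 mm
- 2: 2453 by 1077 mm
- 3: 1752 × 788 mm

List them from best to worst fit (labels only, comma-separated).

3, 2, 1

Ratios: 1 = 2067 / 837 ≈ 2.470; 2 = 2453 / 1077 ≈ 2.278; 3 = 1752 / 788 ≈ 2.223.
|Δ from 2.236|: 1 0.234; 2 0.042; 3 0.013.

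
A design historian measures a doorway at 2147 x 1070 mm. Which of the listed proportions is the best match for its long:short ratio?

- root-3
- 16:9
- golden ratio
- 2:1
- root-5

Ratio = 2147 / 1070 ≈ 2.007.
Distances: root-3 1.732 (Δ 0.275); 16:9 1.778 (Δ 0.229); golden ratio 1.618 (Δ 0.389); 2:1 2.000 (Δ 0.007); root-5 2.236 (Δ 0.229).

2:1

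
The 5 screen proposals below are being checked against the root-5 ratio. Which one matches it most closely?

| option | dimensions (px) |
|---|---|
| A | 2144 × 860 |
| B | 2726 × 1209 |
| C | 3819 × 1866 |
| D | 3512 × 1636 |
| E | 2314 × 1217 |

B

Ratios (long/short): A ≈ 2.493; B ≈ 2.255; C ≈ 2.047; D ≈ 2.147; E ≈ 1.901.
root-5 ≈ 2.236; option B is nearest (Δ 0.019).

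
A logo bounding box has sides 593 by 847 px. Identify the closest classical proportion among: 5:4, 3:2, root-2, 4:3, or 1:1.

847/593 ≈ 1.428. Nearest candidates are root-2 (1.414, off by 0.014) and 3:2 (1.500, off by 0.072).

root-2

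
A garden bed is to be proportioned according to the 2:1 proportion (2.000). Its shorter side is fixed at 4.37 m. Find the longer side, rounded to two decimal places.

8.74 m

2:1 = 2.00000.
Longer side = 4.37 × 2.00000 ≈ 8.7400 → 8.74 m.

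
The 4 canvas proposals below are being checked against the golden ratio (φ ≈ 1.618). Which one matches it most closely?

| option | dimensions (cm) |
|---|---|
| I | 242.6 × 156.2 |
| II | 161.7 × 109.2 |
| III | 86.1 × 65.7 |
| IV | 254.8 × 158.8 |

Ratios (long/short): I ≈ 1.553; II ≈ 1.481; III ≈ 1.311; IV ≈ 1.605.
golden ratio ≈ 1.618; option IV is nearest (Δ 0.013).

IV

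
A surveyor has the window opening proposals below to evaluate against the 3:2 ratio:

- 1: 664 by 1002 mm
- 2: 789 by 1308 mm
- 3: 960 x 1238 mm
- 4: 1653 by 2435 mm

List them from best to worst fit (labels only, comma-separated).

1, 4, 2, 3

1: 1002/664 ≈ 1.509 → |1.509 − 1.500| = 0.009
2: 1308/789 ≈ 1.658 → |1.658 − 1.500| = 0.158
3: 1238/960 ≈ 1.290 → |1.290 − 1.500| = 0.210
4: 2435/1653 ≈ 1.473 → |1.473 − 1.500| = 0.027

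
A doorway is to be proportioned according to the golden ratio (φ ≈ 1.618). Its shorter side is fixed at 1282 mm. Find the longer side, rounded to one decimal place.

golden ratio ≈ 1.61803.
Longer side = 1282 × 1.61803 ≈ 2074.314 → 2074.3 mm.

2074.3 mm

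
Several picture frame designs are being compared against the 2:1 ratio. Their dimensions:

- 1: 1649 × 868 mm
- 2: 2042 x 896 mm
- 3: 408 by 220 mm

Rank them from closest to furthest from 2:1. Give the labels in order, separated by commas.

Ratios: 1 = 1649 / 868 ≈ 1.900; 2 = 2042 / 896 ≈ 2.279; 3 = 408 / 220 ≈ 1.855.
|Δ from 2.000|: 1 0.100; 2 0.279; 3 0.145.

1, 3, 2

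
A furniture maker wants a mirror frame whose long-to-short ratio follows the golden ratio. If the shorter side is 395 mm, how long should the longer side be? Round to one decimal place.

639.1 mm

golden ratio ≈ 1.61803.
Longer side = 395 × 1.61803 ≈ 639.122 → 639.1 mm.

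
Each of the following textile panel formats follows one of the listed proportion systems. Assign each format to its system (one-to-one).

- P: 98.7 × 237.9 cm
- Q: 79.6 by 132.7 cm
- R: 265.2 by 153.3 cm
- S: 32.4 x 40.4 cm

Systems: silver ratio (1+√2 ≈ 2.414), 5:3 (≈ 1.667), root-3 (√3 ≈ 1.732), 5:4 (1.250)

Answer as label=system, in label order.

P=silver ratio, Q=5:3, R=root-3, S=5:4

Ratios: P ≈ 2.410; Q ≈ 1.667; R ≈ 1.730; S ≈ 1.247.
Targets: silver ratio ≈ 2.414; 5:3 ≈ 1.667; root-3 ≈ 1.732; 5:4 ≈ 1.250.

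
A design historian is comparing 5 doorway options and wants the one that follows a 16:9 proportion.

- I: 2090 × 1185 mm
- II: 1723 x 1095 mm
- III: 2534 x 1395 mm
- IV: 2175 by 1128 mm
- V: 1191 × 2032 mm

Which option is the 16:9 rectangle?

Ratios (long/short): I ≈ 1.764; II ≈ 1.574; III ≈ 1.816; IV ≈ 1.928; V ≈ 1.706.
16:9 ≈ 1.778; option I is nearest (Δ 0.014).

I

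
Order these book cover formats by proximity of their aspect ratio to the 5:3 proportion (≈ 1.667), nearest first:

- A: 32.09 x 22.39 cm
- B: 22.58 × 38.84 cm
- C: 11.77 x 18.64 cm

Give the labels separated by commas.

Ratios: A = 32.09 / 22.39 ≈ 1.433; B = 38.84 / 22.58 ≈ 1.720; C = 18.64 / 11.77 ≈ 1.584.
|Δ from 1.667|: A 0.234; B 0.053; C 0.083.

B, C, A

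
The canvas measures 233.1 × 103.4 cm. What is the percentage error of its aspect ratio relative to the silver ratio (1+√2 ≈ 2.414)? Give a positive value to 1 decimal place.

Ratio = 233.1 / 103.4 ≈ 2.2544.
Ideal silver ratio ≈ 2.4142. |2.2544 − 2.4142| / 2.4142 ≈ 6.62% → 6.6%.

6.6%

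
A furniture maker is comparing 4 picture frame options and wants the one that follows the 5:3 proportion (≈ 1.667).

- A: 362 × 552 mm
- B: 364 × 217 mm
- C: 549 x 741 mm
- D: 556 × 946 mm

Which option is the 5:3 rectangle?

Ratios (long/short): A ≈ 1.525; B ≈ 1.677; C ≈ 1.350; D ≈ 1.701.
5:3 ≈ 1.667; option B is nearest (Δ 0.010).

B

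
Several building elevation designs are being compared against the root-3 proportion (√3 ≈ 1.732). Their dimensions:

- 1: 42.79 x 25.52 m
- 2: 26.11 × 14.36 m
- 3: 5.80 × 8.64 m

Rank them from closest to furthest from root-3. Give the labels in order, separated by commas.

1: 42.79/25.52 ≈ 1.677 → |1.677 − 1.732| = 0.055
2: 26.11/14.36 ≈ 1.818 → |1.818 − 1.732| = 0.086
3: 8.64/5.80 ≈ 1.490 → |1.490 − 1.732| = 0.242

1, 2, 3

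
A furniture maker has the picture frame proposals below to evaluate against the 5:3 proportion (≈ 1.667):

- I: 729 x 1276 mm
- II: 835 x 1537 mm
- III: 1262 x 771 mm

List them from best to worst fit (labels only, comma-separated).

III, I, II

Ratios: I = 1276 / 729 ≈ 1.750; II = 1537 / 835 ≈ 1.841; III = 1262 / 771 ≈ 1.637.
|Δ from 1.667|: I 0.083; II 0.174; III 0.030.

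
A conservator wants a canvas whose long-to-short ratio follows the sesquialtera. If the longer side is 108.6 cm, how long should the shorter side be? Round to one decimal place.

3:2 = 1.50000.
Shorter side = 108.6 ÷ 1.50000 ≈ 72.400 → 72.4 cm.

72.4 cm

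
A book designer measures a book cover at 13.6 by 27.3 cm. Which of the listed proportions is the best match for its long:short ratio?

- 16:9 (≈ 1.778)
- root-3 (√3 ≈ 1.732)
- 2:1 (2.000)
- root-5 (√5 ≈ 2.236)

2:1

Ratio = 27.3 / 13.6 ≈ 2.007.
Distances: 16:9 1.778 (Δ 0.229); root-3 1.732 (Δ 0.275); 2:1 2.000 (Δ 0.007); root-5 2.236 (Δ 0.229).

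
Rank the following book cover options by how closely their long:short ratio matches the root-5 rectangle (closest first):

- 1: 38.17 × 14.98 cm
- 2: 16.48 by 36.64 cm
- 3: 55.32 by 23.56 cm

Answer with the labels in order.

2, 3, 1

Ratios: 1 = 38.17 / 14.98 ≈ 2.548; 2 = 36.64 / 16.48 ≈ 2.223; 3 = 55.32 / 23.56 ≈ 2.348.
|Δ from 2.236|: 1 0.312; 2 0.013; 3 0.112.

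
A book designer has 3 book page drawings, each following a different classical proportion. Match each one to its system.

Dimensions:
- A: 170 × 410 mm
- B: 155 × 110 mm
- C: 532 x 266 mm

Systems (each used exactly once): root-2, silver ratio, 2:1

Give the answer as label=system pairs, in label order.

Ratios: A ≈ 2.412; B ≈ 1.409; C ≈ 2.000.
Targets: root-2 ≈ 1.414; silver ratio ≈ 2.414; 2:1 ≈ 2.000.

A=silver ratio, B=root-2, C=2:1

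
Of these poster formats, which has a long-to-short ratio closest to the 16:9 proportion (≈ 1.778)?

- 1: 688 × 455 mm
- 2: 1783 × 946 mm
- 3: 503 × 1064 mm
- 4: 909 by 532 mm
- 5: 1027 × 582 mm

Target 16:9 ≈ 1.778.
1: 1.512 (Δ0.266)  2: 1.885 (Δ0.107)  3: 2.115 (Δ0.337)  4: 1.709 (Δ0.069)  5: 1.765 (Δ0.013)

5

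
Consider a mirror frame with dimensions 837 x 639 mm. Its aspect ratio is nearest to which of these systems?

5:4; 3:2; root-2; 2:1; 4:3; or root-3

4:3

Ratio = 837 / 639 ≈ 1.310.
Distances: 5:4 1.250 (Δ 0.060); 3:2 1.500 (Δ 0.190); root-2 1.414 (Δ 0.104); 2:1 2.000 (Δ 0.690); 4:3 1.333 (Δ 0.023); root-3 1.732 (Δ 0.422).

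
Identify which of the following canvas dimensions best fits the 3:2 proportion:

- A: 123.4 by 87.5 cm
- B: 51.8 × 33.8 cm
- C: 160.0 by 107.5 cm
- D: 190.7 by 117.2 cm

Target 3:2 ≈ 1.500.
A: 1.410 (Δ0.090)  B: 1.533 (Δ0.033)  C: 1.488 (Δ0.012)  D: 1.627 (Δ0.127)

C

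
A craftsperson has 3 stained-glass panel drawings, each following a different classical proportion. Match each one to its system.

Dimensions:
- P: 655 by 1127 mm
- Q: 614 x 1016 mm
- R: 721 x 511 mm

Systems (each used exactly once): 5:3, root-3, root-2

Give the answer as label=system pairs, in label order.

Ratios: P ≈ 1.721; Q ≈ 1.655; R ≈ 1.411.
Targets: 5:3 ≈ 1.667; root-3 ≈ 1.732; root-2 ≈ 1.414.

P=root-3, Q=5:3, R=root-2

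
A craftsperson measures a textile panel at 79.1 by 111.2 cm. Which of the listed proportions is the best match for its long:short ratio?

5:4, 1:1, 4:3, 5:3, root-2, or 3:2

Ratio = 111.2 / 79.1 ≈ 1.406.
Distances: 5:4 1.250 (Δ 0.156); 1:1 1.000 (Δ 0.406); 4:3 1.333 (Δ 0.073); 5:3 1.667 (Δ 0.261); root-2 1.414 (Δ 0.008); 3:2 1.500 (Δ 0.094).

root-2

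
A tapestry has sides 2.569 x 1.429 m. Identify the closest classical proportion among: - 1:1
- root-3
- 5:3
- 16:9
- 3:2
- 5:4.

16:9

Ratio = 2.569 / 1.429 ≈ 1.798.
Distances: 1:1 1.000 (Δ 0.798); root-3 1.732 (Δ 0.066); 5:3 1.667 (Δ 0.131); 16:9 1.778 (Δ 0.020); 3:2 1.500 (Δ 0.298); 5:4 1.250 (Δ 0.548).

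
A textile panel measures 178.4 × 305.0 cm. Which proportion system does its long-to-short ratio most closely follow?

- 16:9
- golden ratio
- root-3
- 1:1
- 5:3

root-3

305.0/178.4 ≈ 1.710. Nearest candidates are root-3 (1.732, off by 0.022) and 5:3 (1.667, off by 0.043).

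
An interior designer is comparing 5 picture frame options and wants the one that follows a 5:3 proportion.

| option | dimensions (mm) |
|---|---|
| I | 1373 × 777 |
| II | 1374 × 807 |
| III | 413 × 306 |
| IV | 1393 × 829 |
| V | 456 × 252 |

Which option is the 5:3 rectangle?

IV

Ratios (long/short): I ≈ 1.767; II ≈ 1.703; III ≈ 1.350; IV ≈ 1.680; V ≈ 1.810.
5:3 ≈ 1.667; option IV is nearest (Δ 0.013).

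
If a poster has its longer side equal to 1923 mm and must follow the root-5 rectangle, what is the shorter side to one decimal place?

860.0 mm

root-5 ≈ 2.23607.
Shorter side = 1923 ÷ 2.23607 ≈ 859.991 → 860.0 mm.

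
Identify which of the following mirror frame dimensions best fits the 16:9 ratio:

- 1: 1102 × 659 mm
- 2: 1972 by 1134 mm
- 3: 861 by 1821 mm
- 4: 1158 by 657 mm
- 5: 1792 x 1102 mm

4

Target 16:9 ≈ 1.778.
1: 1.672 (Δ0.106)  2: 1.739 (Δ0.039)  3: 2.115 (Δ0.337)  4: 1.763 (Δ0.015)  5: 1.626 (Δ0.152)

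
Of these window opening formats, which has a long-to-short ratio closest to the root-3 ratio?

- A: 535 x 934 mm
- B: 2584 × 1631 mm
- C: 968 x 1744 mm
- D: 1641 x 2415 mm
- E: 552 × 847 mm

A

Target root-3 ≈ 1.732.
A: 1.746 (Δ0.014)  B: 1.584 (Δ0.148)  C: 1.802 (Δ0.070)  D: 1.472 (Δ0.260)  E: 1.534 (Δ0.198)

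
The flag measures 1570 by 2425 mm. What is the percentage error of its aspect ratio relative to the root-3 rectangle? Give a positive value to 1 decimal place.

10.8%

Ratio = 2425 / 1570 ≈ 1.5446.
Ideal root-3 ≈ 1.7321. |1.5446 − 1.7321| / 1.7321 ≈ 10.83% → 10.8%.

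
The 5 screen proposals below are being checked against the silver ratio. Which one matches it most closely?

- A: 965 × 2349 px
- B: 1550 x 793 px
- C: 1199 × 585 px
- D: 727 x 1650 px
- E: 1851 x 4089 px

Target silver ratio ≈ 2.414.
A: 2.434 (Δ0.020)  B: 1.955 (Δ0.459)  C: 2.050 (Δ0.364)  D: 2.270 (Δ0.144)  E: 2.209 (Δ0.205)

A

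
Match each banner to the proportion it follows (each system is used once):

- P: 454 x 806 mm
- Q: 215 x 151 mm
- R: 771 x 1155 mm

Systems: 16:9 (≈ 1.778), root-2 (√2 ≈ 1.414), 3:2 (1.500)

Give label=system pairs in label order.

P=16:9, Q=root-2, R=3:2

Ratios: P ≈ 1.775; Q ≈ 1.424; R ≈ 1.498.
Targets: 16:9 ≈ 1.778; root-2 ≈ 1.414; 3:2 ≈ 1.500.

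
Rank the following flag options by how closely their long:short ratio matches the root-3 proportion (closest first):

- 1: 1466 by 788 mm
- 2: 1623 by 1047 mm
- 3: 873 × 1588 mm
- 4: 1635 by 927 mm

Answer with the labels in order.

4, 3, 1, 2

Ratios: 1 = 1466 / 788 ≈ 1.860; 2 = 1623 / 1047 ≈ 1.550; 3 = 1588 / 873 ≈ 1.819; 4 = 1635 / 927 ≈ 1.764.
|Δ from 1.732|: 1 0.128; 2 0.182; 3 0.087; 4 0.032.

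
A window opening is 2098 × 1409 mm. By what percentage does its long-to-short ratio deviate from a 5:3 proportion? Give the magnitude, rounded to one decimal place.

10.7%

Ratio = 2098 / 1409 ≈ 1.4890.
Ideal 5:3 ≈ 1.6667. |1.4890 − 1.6667| / 1.6667 ≈ 10.66% → 10.7%.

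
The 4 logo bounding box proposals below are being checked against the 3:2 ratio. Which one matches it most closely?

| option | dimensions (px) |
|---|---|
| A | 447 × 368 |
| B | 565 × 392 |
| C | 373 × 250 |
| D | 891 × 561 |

C

Ratios (long/short): A ≈ 1.215; B ≈ 1.441; C ≈ 1.492; D ≈ 1.588.
3:2 ≈ 1.500; option C is nearest (Δ 0.008).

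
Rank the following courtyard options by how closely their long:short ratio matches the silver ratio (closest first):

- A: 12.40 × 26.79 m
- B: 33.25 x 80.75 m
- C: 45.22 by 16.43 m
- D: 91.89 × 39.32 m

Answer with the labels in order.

Ratios: A = 26.79 / 12.40 ≈ 2.160; B = 80.75 / 33.25 ≈ 2.429; C = 45.22 / 16.43 ≈ 2.752; D = 91.89 / 39.32 ≈ 2.337.
|Δ from 2.414|: A 0.254; B 0.015; C 0.338; D 0.077.

B, D, A, C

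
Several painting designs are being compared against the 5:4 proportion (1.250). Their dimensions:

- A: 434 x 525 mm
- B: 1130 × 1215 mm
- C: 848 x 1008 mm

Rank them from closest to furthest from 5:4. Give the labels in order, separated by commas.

A, C, B

A: 525/434 ≈ 1.210 → |1.210 − 1.250| = 0.040
B: 1215/1130 ≈ 1.075 → |1.075 − 1.250| = 0.175
C: 1008/848 ≈ 1.189 → |1.189 − 1.250| = 0.061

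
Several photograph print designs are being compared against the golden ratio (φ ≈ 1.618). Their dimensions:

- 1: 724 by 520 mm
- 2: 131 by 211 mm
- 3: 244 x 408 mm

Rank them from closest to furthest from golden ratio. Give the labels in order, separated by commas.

1: 724/520 ≈ 1.392 → |1.392 − 1.618| = 0.226
2: 211/131 ≈ 1.611 → |1.611 − 1.618| = 0.007
3: 408/244 ≈ 1.672 → |1.672 − 1.618| = 0.054

2, 3, 1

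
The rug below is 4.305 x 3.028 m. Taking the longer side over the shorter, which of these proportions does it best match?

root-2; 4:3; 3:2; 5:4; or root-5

root-2

Ratio = 4.305 / 3.028 ≈ 1.422.
Distances: root-2 1.414 (Δ 0.008); 4:3 1.333 (Δ 0.089); 3:2 1.500 (Δ 0.078); 5:4 1.250 (Δ 0.172); root-5 2.236 (Δ 0.814).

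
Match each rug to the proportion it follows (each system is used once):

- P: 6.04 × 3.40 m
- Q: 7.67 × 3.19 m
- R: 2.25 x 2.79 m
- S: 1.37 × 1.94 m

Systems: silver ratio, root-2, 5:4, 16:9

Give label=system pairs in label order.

P = 6.04/3.40 ≈ 1.776 → 16:9 (1.778)
Q = 7.67/3.19 ≈ 2.404 → silver ratio (2.414)
R = 2.79/2.25 ≈ 1.240 → 5:4 (1.250)
S = 1.94/1.37 ≈ 1.416 → root-2 (1.414)

P=16:9, Q=silver ratio, R=5:4, S=root-2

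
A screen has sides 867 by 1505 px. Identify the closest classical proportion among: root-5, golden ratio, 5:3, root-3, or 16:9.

1505/867 ≈ 1.736. Nearest candidates are root-3 (1.732, off by 0.004) and 16:9 (1.778, off by 0.042).

root-3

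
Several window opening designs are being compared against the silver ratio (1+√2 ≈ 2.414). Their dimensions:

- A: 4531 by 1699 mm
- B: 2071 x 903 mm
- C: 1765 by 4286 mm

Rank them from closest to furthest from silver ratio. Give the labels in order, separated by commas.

A: 4531/1699 ≈ 2.667 → |2.667 − 2.414| = 0.253
B: 2071/903 ≈ 2.293 → |2.293 − 2.414| = 0.121
C: 4286/1765 ≈ 2.428 → |2.428 − 2.414| = 0.014

C, B, A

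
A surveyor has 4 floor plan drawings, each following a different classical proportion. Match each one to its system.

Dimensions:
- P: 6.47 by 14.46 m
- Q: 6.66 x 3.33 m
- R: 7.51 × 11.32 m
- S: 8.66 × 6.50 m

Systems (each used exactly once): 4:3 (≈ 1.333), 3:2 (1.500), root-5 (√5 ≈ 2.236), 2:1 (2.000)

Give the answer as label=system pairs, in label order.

P=root-5, Q=2:1, R=3:2, S=4:3

Ratios: P ≈ 2.235; Q ≈ 2.000; R ≈ 1.507; S ≈ 1.332.
Targets: 4:3 ≈ 1.333; 3:2 ≈ 1.500; root-5 ≈ 2.236; 2:1 ≈ 2.000.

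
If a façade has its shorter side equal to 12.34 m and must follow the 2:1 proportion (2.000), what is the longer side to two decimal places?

24.68 m

2:1 = 2.00000.
Longer side = 12.34 × 2.00000 ≈ 24.6800 → 24.68 m.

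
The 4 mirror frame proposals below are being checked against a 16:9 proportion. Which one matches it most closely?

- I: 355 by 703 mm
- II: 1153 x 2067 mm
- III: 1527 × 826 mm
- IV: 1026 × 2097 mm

Target 16:9 ≈ 1.778.
I: 1.980 (Δ0.202)  II: 1.793 (Δ0.015)  III: 1.849 (Δ0.071)  IV: 2.044 (Δ0.266)

II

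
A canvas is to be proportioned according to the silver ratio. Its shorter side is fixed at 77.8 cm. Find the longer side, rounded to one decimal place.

silver ratio ≈ 2.41421.
Longer side = 77.8 × 2.41421 ≈ 187.826 → 187.8 cm.

187.8 cm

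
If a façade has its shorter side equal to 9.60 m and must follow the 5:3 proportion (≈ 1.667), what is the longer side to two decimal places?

16.00 m

5:3 ≈ 1.66667.
Longer side = 9.60 × 1.66667 ≈ 16.0000 → 16.00 m.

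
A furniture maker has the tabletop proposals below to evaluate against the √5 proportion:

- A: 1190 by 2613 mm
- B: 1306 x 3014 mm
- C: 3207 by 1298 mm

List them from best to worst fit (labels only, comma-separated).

A, B, C

Ratios: A = 2613 / 1190 ≈ 2.196; B = 3014 / 1306 ≈ 2.308; C = 3207 / 1298 ≈ 2.471.
|Δ from 2.236|: A 0.040; B 0.072; C 0.235.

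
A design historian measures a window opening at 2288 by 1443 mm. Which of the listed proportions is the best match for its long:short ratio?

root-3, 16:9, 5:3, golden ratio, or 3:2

2288/1443 ≈ 1.586. Nearest candidates are golden ratio (1.618, off by 0.032) and 5:3 (1.667, off by 0.081).

golden ratio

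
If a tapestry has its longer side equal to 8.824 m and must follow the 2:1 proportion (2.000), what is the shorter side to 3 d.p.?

4.412 m

2:1 = 2.00000.
Shorter side = 8.824 ÷ 2.00000 ≈ 4.41200 → 4.412 m.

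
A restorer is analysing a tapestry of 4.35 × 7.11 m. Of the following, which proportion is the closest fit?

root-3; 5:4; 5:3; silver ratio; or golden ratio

golden ratio

7.11/4.35 ≈ 1.634. Nearest candidates are golden ratio (1.618, off by 0.016) and 5:3 (1.667, off by 0.033).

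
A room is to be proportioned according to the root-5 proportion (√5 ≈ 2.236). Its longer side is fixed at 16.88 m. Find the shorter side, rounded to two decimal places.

root-5 ≈ 2.23607.
Shorter side = 16.88 ÷ 2.23607 ≈ 7.5490 → 7.55 m.

7.55 m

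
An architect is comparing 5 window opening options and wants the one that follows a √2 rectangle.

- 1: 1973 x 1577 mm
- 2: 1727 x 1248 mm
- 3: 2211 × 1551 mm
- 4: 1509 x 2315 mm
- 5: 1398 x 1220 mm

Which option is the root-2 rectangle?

3

Ratios (long/short): 1 ≈ 1.251; 2 ≈ 1.384; 3 ≈ 1.426; 4 ≈ 1.534; 5 ≈ 1.146.
root-2 ≈ 1.414; option 3 is nearest (Δ 0.012).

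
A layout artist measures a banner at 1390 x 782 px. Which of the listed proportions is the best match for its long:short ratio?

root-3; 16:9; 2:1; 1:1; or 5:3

16:9

Ratio = 1390 / 782 ≈ 1.777.
Distances: root-3 1.732 (Δ 0.045); 16:9 1.778 (Δ 0.001); 2:1 2.000 (Δ 0.223); 1:1 1.000 (Δ 0.777); 5:3 1.667 (Δ 0.110).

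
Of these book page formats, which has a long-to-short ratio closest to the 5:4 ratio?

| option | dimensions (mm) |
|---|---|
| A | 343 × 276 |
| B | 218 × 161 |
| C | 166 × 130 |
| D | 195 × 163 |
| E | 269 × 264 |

Target 5:4 ≈ 1.250.
A: 1.243 (Δ0.007)  B: 1.354 (Δ0.104)  C: 1.277 (Δ0.027)  D: 1.196 (Δ0.054)  E: 1.019 (Δ0.231)

A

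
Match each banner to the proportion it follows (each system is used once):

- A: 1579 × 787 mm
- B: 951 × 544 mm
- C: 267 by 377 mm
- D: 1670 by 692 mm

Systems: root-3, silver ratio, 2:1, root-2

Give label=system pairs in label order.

A=2:1, B=root-3, C=root-2, D=silver ratio

Ratios: A ≈ 2.006; B ≈ 1.748; C ≈ 1.412; D ≈ 2.413.
Targets: root-3 ≈ 1.732; silver ratio ≈ 2.414; 2:1 ≈ 2.000; root-2 ≈ 1.414.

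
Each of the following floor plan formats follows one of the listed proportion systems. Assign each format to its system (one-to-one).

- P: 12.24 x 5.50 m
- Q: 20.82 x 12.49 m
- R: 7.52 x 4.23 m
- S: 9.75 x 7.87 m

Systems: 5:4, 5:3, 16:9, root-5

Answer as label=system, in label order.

Ratios: P ≈ 2.225; Q ≈ 1.667; R ≈ 1.778; S ≈ 1.239.
Targets: 5:4 ≈ 1.250; 5:3 ≈ 1.667; 16:9 ≈ 1.778; root-5 ≈ 2.236.

P=root-5, Q=5:3, R=16:9, S=5:4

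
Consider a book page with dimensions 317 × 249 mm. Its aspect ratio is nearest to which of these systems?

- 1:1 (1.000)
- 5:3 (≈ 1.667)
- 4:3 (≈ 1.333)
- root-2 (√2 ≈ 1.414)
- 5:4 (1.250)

5:4

Ratio = 317 / 249 ≈ 1.273.
Distances: 1:1 1.000 (Δ 0.273); 5:3 1.667 (Δ 0.394); 4:3 1.333 (Δ 0.060); root-2 1.414 (Δ 0.141); 5:4 1.250 (Δ 0.023).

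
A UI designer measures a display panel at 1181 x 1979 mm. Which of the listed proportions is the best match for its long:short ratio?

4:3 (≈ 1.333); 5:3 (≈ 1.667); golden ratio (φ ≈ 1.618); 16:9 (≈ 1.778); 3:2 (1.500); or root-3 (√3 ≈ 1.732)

1979/1181 ≈ 1.676. Nearest candidates are 5:3 (1.667, off by 0.009) and root-3 (1.732, off by 0.056).

5:3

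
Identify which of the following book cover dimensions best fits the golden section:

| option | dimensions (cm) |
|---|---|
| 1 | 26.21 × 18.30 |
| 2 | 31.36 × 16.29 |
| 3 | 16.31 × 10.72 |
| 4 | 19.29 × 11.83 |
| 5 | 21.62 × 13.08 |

4

Ratios (long/short): 1 ≈ 1.432; 2 ≈ 1.925; 3 ≈ 1.521; 4 ≈ 1.631; 5 ≈ 1.653.
golden ratio ≈ 1.618; option 4 is nearest (Δ 0.013).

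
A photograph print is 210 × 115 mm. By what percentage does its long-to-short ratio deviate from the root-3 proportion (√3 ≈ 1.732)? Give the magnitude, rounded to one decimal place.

Ratio = 210 / 115 ≈ 1.8261.
Ideal root-3 ≈ 1.7321. |1.8261 − 1.7321| / 1.7321 ≈ 5.43% → 5.4%.

5.4%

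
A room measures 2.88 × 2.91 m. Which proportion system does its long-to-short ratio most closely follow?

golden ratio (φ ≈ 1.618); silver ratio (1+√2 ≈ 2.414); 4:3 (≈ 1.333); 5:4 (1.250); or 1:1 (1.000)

2.91/2.88 ≈ 1.010. Nearest candidates are 1:1 (1.000, off by 0.010) and 5:4 (1.250, off by 0.240).

1:1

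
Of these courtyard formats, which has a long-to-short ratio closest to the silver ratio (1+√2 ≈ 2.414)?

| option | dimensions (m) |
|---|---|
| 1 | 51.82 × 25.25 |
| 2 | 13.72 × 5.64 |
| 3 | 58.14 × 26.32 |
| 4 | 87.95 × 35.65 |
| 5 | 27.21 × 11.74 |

Target silver ratio ≈ 2.414.
1: 2.052 (Δ0.362)  2: 2.433 (Δ0.019)  3: 2.209 (Δ0.205)  4: 2.467 (Δ0.053)  5: 2.318 (Δ0.096)

2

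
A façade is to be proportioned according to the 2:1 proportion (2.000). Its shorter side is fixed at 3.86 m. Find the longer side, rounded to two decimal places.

7.72 m

2:1 = 2.00000.
Longer side = 3.86 × 2.00000 ≈ 7.7200 → 7.72 m.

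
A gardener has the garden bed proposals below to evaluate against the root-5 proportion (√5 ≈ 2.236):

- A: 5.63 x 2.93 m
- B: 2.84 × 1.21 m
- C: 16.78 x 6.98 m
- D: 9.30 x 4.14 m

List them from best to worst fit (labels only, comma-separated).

D, B, C, A

Ratios: A = 5.63 / 2.93 ≈ 1.922; B = 2.84 / 1.21 ≈ 2.347; C = 16.78 / 6.98 ≈ 2.404; D = 9.30 / 4.14 ≈ 2.246.
|Δ from 2.236|: A 0.314; B 0.111; C 0.168; D 0.010.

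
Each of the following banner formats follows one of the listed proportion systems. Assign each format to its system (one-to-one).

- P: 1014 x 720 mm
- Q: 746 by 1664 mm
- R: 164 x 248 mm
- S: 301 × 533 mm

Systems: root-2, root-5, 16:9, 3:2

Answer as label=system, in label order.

P=root-2, Q=root-5, R=3:2, S=16:9

P = 1014/720 ≈ 1.408 → root-2 (1.414)
Q = 1664/746 ≈ 2.231 → root-5 (2.236)
R = 248/164 ≈ 1.512 → 3:2 (1.500)
S = 533/301 ≈ 1.771 → 16:9 (1.778)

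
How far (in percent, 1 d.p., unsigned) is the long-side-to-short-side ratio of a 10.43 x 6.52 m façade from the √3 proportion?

7.6%

Ratio = 10.43 / 6.52 ≈ 1.5997.
Ideal root-3 ≈ 1.7321. |1.5997 − 1.7321| / 1.7321 ≈ 7.64% → 7.6%.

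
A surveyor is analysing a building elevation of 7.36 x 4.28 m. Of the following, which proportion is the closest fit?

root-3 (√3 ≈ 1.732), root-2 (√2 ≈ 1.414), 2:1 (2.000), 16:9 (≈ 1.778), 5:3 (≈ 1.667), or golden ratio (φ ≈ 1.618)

7.36/4.28 ≈ 1.720. Nearest candidates are root-3 (1.732, off by 0.012) and 5:3 (1.667, off by 0.053).

root-3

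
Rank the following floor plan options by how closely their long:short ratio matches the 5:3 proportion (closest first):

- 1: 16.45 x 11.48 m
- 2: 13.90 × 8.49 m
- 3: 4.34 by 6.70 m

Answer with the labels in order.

2, 3, 1

1: 16.45/11.48 ≈ 1.433 → |1.433 − 1.667| = 0.234
2: 13.90/8.49 ≈ 1.637 → |1.637 − 1.667| = 0.030
3: 6.70/4.34 ≈ 1.544 → |1.544 − 1.667| = 0.123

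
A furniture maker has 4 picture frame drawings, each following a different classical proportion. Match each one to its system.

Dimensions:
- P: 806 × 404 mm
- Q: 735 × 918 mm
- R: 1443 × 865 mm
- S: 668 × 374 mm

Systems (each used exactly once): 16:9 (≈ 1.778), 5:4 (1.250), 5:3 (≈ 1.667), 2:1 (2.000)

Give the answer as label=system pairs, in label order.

P=2:1, Q=5:4, R=5:3, S=16:9

P = 806/404 ≈ 1.995 → 2:1 (2.000)
Q = 918/735 ≈ 1.249 → 5:4 (1.250)
R = 1443/865 ≈ 1.668 → 5:3 (1.667)
S = 668/374 ≈ 1.786 → 16:9 (1.778)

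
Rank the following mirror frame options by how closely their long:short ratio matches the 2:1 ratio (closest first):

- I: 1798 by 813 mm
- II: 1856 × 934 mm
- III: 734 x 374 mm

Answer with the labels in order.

II, III, I

Ratios: I = 1798 / 813 ≈ 2.212; II = 1856 / 934 ≈ 1.987; III = 734 / 374 ≈ 1.963.
|Δ from 2.000|: I 0.212; II 0.013; III 0.037.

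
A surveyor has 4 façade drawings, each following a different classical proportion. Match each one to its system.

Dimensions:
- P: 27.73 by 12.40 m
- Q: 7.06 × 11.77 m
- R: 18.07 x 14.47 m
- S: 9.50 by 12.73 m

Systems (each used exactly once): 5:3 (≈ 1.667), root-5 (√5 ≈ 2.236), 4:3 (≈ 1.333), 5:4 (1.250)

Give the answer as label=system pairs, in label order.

Ratios: P ≈ 2.236; Q ≈ 1.667; R ≈ 1.249; S ≈ 1.340.
Targets: 5:3 ≈ 1.667; root-5 ≈ 2.236; 4:3 ≈ 1.333; 5:4 ≈ 1.250.

P=root-5, Q=5:3, R=5:4, S=4:3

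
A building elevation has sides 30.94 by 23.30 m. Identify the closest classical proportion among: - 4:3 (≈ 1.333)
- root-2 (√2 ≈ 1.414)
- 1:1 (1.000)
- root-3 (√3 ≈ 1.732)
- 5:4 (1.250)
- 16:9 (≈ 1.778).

4:3

30.94/23.30 ≈ 1.328. Nearest candidates are 4:3 (1.333, off by 0.005) and 5:4 (1.250, off by 0.078).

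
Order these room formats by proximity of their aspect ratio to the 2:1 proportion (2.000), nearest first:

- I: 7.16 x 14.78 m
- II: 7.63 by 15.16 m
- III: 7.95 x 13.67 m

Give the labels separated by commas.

II, I, III

I: 14.78/7.16 ≈ 2.064 → |2.064 − 2.000| = 0.064
II: 15.16/7.63 ≈ 1.987 → |1.987 − 2.000| = 0.013
III: 13.67/7.95 ≈ 1.719 → |1.719 − 2.000| = 0.281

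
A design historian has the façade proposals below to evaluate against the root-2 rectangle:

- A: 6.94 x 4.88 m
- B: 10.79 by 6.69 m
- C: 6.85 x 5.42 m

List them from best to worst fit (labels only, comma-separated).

A: 6.94/4.88 ≈ 1.422 → |1.422 − 1.414| = 0.008
B: 10.79/6.69 ≈ 1.613 → |1.613 − 1.414| = 0.199
C: 6.85/5.42 ≈ 1.264 → |1.264 − 1.414| = 0.150

A, C, B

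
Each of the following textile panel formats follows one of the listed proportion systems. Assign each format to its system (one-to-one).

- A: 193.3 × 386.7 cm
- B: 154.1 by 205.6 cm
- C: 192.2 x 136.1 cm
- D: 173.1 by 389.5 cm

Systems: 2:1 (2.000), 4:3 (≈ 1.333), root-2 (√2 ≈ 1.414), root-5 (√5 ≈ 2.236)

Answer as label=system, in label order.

A=2:1, B=4:3, C=root-2, D=root-5

Ratios: A ≈ 2.001; B ≈ 1.334; C ≈ 1.412; D ≈ 2.250.
Targets: 2:1 ≈ 2.000; 4:3 ≈ 1.333; root-2 ≈ 1.414; root-5 ≈ 2.236.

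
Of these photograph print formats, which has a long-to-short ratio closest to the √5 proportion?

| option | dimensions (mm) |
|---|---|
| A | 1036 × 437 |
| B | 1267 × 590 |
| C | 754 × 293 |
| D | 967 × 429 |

Ratios (long/short): A ≈ 2.371; B ≈ 2.147; C ≈ 2.573; D ≈ 2.254.
root-5 ≈ 2.236; option D is nearest (Δ 0.018).

D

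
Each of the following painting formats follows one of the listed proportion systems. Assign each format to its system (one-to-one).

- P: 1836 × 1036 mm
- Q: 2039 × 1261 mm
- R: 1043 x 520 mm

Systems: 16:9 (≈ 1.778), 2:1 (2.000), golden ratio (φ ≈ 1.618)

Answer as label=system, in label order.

P = 1836/1036 ≈ 1.772 → 16:9 (1.778)
Q = 2039/1261 ≈ 1.617 → golden ratio (1.618)
R = 1043/520 ≈ 2.006 → 2:1 (2.000)

P=16:9, Q=golden ratio, R=2:1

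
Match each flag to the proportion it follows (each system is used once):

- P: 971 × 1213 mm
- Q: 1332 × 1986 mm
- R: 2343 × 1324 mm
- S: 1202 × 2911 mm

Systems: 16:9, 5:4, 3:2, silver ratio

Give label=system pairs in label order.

P = 1213/971 ≈ 1.249 → 5:4 (1.250)
Q = 1986/1332 ≈ 1.491 → 3:2 (1.500)
R = 2343/1324 ≈ 1.770 → 16:9 (1.778)
S = 2911/1202 ≈ 2.422 → silver ratio (2.414)

P=5:4, Q=3:2, R=16:9, S=silver ratio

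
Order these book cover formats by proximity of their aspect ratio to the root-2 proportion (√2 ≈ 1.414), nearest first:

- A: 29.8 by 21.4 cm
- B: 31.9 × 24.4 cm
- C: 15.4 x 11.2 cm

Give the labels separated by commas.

Ratios: A = 29.8 / 21.4 ≈ 1.393; B = 31.9 / 24.4 ≈ 1.307; C = 15.4 / 11.2 ≈ 1.375.
|Δ from 1.414|: A 0.021; B 0.107; C 0.039.

A, C, B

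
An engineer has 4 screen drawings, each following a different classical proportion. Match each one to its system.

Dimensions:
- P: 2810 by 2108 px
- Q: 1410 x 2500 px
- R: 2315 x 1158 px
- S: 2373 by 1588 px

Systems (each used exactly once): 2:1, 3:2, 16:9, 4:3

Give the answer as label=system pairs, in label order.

Ratios: P ≈ 1.333; Q ≈ 1.773; R ≈ 1.999; S ≈ 1.494.
Targets: 2:1 ≈ 2.000; 3:2 ≈ 1.500; 16:9 ≈ 1.778; 4:3 ≈ 1.333.

P=4:3, Q=16:9, R=2:1, S=3:2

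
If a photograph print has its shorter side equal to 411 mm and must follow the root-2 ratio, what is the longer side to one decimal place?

root-2 ≈ 1.41421.
Longer side = 411 × 1.41421 ≈ 581.240 → 581.2 mm.

581.2 mm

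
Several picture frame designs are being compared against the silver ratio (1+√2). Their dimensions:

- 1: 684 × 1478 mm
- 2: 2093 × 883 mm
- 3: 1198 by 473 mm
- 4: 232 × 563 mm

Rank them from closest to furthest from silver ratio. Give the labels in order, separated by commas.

4, 2, 3, 1

1: 1478/684 ≈ 2.161 → |2.161 − 2.414| = 0.253
2: 2093/883 ≈ 2.370 → |2.370 − 2.414| = 0.044
3: 1198/473 ≈ 2.533 → |2.533 − 2.414| = 0.119
4: 563/232 ≈ 2.427 → |2.427 − 2.414| = 0.013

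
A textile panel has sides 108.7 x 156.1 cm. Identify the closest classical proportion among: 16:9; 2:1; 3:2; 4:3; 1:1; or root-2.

root-2

Ratio = 156.1 / 108.7 ≈ 1.436.
Distances: 16:9 1.778 (Δ 0.342); 2:1 2.000 (Δ 0.564); 3:2 1.500 (Δ 0.064); 4:3 1.333 (Δ 0.103); 1:1 1.000 (Δ 0.436); root-2 1.414 (Δ 0.022).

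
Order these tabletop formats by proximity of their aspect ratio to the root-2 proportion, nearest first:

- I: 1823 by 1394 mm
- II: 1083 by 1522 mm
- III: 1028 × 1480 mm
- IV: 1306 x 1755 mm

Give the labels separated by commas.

Ratios: I = 1823 / 1394 ≈ 1.308; II = 1522 / 1083 ≈ 1.405; III = 1480 / 1028 ≈ 1.440; IV = 1755 / 1306 ≈ 1.344.
|Δ from 1.414|: I 0.106; II 0.009; III 0.026; IV 0.070.

II, III, IV, I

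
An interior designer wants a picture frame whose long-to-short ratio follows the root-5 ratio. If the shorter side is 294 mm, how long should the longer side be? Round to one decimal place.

root-5 ≈ 2.23607.
Longer side = 294 × 2.23607 ≈ 657.405 → 657.4 mm.

657.4 mm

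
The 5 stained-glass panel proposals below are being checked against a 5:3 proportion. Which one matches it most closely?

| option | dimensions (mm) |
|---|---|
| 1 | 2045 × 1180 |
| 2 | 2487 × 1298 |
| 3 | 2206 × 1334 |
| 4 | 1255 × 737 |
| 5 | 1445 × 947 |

Ratios (long/short): 1 ≈ 1.733; 2 ≈ 1.916; 3 ≈ 1.654; 4 ≈ 1.703; 5 ≈ 1.526.
5:3 ≈ 1.667; option 3 is nearest (Δ 0.013).

3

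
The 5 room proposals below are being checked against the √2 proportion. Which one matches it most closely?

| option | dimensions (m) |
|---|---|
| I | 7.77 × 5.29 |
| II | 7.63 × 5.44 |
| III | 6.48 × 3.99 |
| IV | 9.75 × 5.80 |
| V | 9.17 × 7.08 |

II

Target root-2 ≈ 1.414.
I: 1.469 (Δ0.055)  II: 1.403 (Δ0.011)  III: 1.624 (Δ0.210)  IV: 1.681 (Δ0.267)  V: 1.295 (Δ0.119)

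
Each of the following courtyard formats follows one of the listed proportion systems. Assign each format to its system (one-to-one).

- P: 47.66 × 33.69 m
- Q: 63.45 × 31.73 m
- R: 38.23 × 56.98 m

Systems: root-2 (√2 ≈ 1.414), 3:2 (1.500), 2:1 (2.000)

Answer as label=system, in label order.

Ratios: P ≈ 1.415; Q ≈ 2.000; R ≈ 1.490.
Targets: root-2 ≈ 1.414; 3:2 ≈ 1.500; 2:1 ≈ 2.000.

P=root-2, Q=2:1, R=3:2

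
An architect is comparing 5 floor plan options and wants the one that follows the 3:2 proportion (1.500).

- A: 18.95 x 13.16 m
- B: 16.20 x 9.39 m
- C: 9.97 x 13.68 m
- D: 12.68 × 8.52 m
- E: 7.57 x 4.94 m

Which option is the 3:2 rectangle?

D

Ratios (long/short): A ≈ 1.440; B ≈ 1.725; C ≈ 1.372; D ≈ 1.488; E ≈ 1.532.
3:2 ≈ 1.500; option D is nearest (Δ 0.012).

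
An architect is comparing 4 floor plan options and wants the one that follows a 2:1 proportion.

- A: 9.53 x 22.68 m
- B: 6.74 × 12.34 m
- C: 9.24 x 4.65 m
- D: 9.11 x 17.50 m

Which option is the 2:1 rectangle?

C

Target 2:1 ≈ 2.000.
A: 2.380 (Δ0.380)  B: 1.831 (Δ0.169)  C: 1.987 (Δ0.013)  D: 1.921 (Δ0.079)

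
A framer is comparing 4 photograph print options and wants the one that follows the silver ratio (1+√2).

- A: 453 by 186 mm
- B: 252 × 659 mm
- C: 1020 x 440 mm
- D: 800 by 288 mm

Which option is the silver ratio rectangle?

Ratios (long/short): A ≈ 2.435; B ≈ 2.615; C ≈ 2.318; D ≈ 2.778.
silver ratio ≈ 2.414; option A is nearest (Δ 0.021).

A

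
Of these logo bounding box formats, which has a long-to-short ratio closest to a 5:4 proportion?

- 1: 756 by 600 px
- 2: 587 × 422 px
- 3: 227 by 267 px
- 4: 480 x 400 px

1

Ratios (long/short): 1 ≈ 1.260; 2 ≈ 1.391; 3 ≈ 1.176; 4 ≈ 1.200.
5:4 ≈ 1.250; option 1 is nearest (Δ 0.010).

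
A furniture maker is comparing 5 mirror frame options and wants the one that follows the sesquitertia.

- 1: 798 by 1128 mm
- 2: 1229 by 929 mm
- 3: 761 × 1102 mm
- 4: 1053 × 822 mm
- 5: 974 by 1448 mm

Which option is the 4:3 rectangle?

Target 4:3 ≈ 1.333.
1: 1.414 (Δ0.081)  2: 1.323 (Δ0.010)  3: 1.448 (Δ0.115)  4: 1.281 (Δ0.052)  5: 1.487 (Δ0.154)

2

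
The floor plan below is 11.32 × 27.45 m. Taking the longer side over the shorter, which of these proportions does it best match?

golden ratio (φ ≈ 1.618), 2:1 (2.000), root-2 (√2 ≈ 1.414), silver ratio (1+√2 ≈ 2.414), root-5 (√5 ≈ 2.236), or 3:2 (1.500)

silver ratio

Ratio = 27.45 / 11.32 ≈ 2.425.
Distances: golden ratio 1.618 (Δ 0.807); 2:1 2.000 (Δ 0.425); root-2 1.414 (Δ 1.011); silver ratio 2.414 (Δ 0.011); root-5 2.236 (Δ 0.189); 3:2 1.500 (Δ 0.925).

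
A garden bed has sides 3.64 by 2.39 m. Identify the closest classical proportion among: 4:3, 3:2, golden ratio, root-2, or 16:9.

3:2

Ratio = 3.64 / 2.39 ≈ 1.523.
Distances: 4:3 1.333 (Δ 0.190); 3:2 1.500 (Δ 0.023); golden ratio 1.618 (Δ 0.095); root-2 1.414 (Δ 0.109); 16:9 1.778 (Δ 0.255).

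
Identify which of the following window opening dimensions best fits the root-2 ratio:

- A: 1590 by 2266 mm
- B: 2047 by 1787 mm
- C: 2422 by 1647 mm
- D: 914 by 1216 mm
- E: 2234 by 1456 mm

A

Target root-2 ≈ 1.414.
A: 1.425 (Δ0.011)  B: 1.145 (Δ0.269)  C: 1.471 (Δ0.057)  D: 1.330 (Δ0.084)  E: 1.534 (Δ0.120)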